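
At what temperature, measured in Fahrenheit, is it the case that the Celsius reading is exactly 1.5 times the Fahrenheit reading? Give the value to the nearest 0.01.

Let F be the Fahrenheit reading. The Celsius reading is C = 5/9·F - 17.7778.
Require C = 1.5·F: 5/9·F - 17.7778 = 1.5·F.
(-17/18)·F = 17.7778  ⇒  F = -18.82.

-18.82°F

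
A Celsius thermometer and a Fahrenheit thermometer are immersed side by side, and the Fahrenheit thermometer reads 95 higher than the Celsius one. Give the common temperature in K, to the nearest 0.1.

Let x be the Celsius reading; then the Fahrenheit reading is 1.8·x + 32.
(1.8·x + 32) - x = 95  ⇒  (0.8)·x = 63  ⇒  x = 78.7500°C.
In kelvin: 78.7500 + 273.15 = 351.9 K.

351.9 K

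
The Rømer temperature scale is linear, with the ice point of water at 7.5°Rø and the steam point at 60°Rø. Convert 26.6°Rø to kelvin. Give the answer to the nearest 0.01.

Linear interpolation between the fixed points: C = (26.6 - 7.5) × 100 / (60 - 7.5) = 36.3810°C.
Then 36.3810 + 273.15 = 309.53 K.

309.53 K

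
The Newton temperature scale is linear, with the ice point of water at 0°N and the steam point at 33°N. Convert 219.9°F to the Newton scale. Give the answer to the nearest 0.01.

First in Celsius: (219.9 - 32) × 5/9 = 104.3889°C.
Linearly onto the Newton scale: 0 + (104.3889 / 100) × (33 - 0) = 34.45°N.

34.45°N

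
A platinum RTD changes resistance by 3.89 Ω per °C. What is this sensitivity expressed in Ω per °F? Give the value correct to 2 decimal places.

Since only a temperature interval is involved, the additive offset between the scales drops out.
A change of 1°F is a change of 5/9°C, so per °F the value is 3.89 × 5/9 = 2.16.

2.16 Ω per °F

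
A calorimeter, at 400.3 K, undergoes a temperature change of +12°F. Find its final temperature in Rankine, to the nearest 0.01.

Initial temperature in Celsius: 400.3 - 273.15 = 127.1500°C.
The 12°F change is an interval, so only the factor 5/9 applies: +12 × 5/9 = +6.6667°C.
Final Celsius temperature: 127.1500 + 6.6667 = 133.8167°C.
In Rankine: 133.8167 × 1.8 + 491.67 = 732.54°R.

732.54°R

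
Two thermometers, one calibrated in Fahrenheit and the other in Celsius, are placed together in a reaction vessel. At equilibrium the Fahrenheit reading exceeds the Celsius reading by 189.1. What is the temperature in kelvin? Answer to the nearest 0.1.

469.5 K

Let x be the Fahrenheit reading; then the Celsius reading is 5/9·x - 17.7778.
(5/9·x - 17.7778) - x = -189.1  ⇒  (-4/9)·x = -171.322  ⇒  x = 385.4750°F.
In Celsius: (385.475 - 32) × 5/9 = 196.3750°C.
In kelvin: 196.3750 + 273.15 = 469.5 K.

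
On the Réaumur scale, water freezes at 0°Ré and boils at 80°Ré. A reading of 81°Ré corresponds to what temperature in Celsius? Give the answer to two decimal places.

Linear interpolation between the fixed points: C = (81 - 0) × 100 / (80 - 0) = 101.2500°C.

101.25°C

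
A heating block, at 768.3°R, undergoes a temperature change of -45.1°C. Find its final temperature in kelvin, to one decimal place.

381.7 K

Initial temperature in Celsius: (768.3 - 491.67) × 5/9 = 153.6833°C.
Final Celsius temperature: 153.6833 - 45.1000 = 108.5833°C.
In kelvin: 108.5833 + 273.15 = 381.7 K.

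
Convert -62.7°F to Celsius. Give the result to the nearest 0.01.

-52.61°C

In Celsius: (-62.7 - 32) × 5/9 = -52.6111°C.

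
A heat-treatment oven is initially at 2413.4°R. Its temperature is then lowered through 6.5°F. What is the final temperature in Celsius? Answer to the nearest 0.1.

Initial temperature in Celsius: (2413.4 - 491.67) × 5/9 = 1067.6278°C.
The 6.5°F change is an interval, so only the factor 5/9 applies: -6.5 × 5/9 = -3.6111°C.
Final Celsius temperature: 1067.6278 - 3.6111 = 1064.0167°C.

1064.0°C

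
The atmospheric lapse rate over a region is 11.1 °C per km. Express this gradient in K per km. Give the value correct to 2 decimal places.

Since only a temperature interval is involved, the additive offset between the scales drops out.
A change of 1°C is a change of 1 K, so 11.1 × 1 = 11.10.

11.10 K/km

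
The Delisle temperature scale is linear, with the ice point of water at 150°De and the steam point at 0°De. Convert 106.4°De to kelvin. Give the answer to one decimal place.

Linear interpolation between the fixed points: C = (106.4 - 150) × 100 / (0 - 150) = 29.0667°C.
Then 29.0667 + 273.15 = 302.2 K.

302.2 K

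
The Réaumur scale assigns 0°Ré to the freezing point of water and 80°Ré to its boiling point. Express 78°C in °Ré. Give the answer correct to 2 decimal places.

62.40°Ré

Linearly onto the Réaumur scale: 0 + (78.0000 / 100) × (80 - 0) = 62.40°Ré.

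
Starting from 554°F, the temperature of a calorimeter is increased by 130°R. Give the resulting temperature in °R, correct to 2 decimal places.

Initial temperature in Celsius: (554 - 32) × 5/9 = 290.0000°C.
The 130°R change is an interval, so only the factor 5/9 applies: +130 × 5/9 = +72.2222°C.
Final Celsius temperature: 290.0000 + 72.2222 = 362.2222°C.
In Rankine: 362.2222 × 1.8 + 491.67 = 1143.67°R.

1143.67°R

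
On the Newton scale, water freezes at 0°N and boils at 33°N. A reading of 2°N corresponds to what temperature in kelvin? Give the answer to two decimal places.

Linear interpolation between the fixed points: C = (2 - 0) × 100 / (33 - 0) = 6.0606°C.
Then 6.0606 + 273.15 = 279.21 K.

279.21 K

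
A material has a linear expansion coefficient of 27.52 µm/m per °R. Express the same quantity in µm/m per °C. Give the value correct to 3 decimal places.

The quantity depends on a temperature interval, so only the ratio of degree sizes applies; the offset between the scales is irrelevant.
A change of 1°C is a change of 1.8°R, so per °C the value is 27.52 × 1.8 = 49.536.

49.536 µm/m per °C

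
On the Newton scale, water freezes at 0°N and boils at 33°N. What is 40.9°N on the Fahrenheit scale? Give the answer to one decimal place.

255.1°F

Linear interpolation between the fixed points: C = (40.9 - 0) × 100 / (33 - 0) = 123.9394°C.
Then 123.9394 × 1.8 + 32 = 255.1°F.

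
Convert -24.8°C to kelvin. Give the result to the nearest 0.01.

248.35 K

In kelvin: -24.8000 + 273.15 = 248.35 K.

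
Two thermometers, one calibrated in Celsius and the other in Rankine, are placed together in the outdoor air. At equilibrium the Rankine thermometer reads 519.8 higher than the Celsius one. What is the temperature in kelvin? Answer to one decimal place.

Let x be the Celsius reading; then the Rankine reading is 1.8·x + 491.67.
(1.8·x + 491.67) - x = 519.8  ⇒  (0.8)·x = 28.13  ⇒  x = 35.1625°C.
In kelvin: 35.1625 + 273.15 = 308.3 K.

308.3 K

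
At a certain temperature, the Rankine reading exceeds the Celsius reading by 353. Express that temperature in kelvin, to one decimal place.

Let x be the Rankine reading; then the Celsius reading is 5/9·x - 273.15.
(5/9·x - 273.15) - x = -353  ⇒  (-4/9)·x = -79.85  ⇒  x = 179.6625°R.
In Celsius: (179.6625 - 491.67) × 5/9 = -173.3375°C.
In kelvin: -173.3375 + 273.15 = 99.8 K.

99.8 K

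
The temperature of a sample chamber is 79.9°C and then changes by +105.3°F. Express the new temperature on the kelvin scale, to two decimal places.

The 105.3°F change is an interval, so only the factor 5/9 applies: +105.3 × 5/9 = +58.5000°C.
Final Celsius temperature: 79.9000 + 58.5000 = 138.4000°C.
In kelvin: 138.4000 + 273.15 = 411.55 K.

411.55 K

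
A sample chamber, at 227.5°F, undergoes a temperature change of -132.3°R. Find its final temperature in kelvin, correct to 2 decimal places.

308.26 K

Initial temperature in Celsius: (227.5 - 32) × 5/9 = 108.6111°C.
The 132.3°R change is an interval, so only the factor 5/9 applies: -132.3 × 5/9 = -73.5000°C.
Final Celsius temperature: 108.6111 - 73.5000 = 35.1111°C.
In kelvin: 35.1111 + 273.15 = 308.26 K.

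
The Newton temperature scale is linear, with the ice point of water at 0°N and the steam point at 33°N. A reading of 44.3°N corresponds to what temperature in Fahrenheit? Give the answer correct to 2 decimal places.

Linear interpolation between the fixed points: C = (44.3 - 0) × 100 / (33 - 0) = 134.2424°C.
Then 134.2424 × 1.8 + 32 = 273.64°F.

273.64°F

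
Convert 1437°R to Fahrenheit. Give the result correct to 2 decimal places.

In Celsius: (1437 - 491.67) × 5/9 = 525.1833°C.
In Fahrenheit: 525.1833 × 1.8 + 32 = 977.33°F.

977.33°F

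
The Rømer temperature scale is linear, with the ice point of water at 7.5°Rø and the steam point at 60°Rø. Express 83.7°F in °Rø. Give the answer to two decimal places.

22.58°Rø

First in Celsius: (83.7 - 32) × 5/9 = 28.7222°C.
Linearly onto the Rømer scale: 7.5 + (28.7222 / 100) × (60 - 7.5) = 22.58°Rø.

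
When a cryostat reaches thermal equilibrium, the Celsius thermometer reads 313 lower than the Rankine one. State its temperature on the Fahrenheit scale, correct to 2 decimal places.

Let x be the Rankine reading; then the Celsius reading is 5/9·x - 273.15.
(5/9·x - 273.15) - x = -313  ⇒  (-4/9)·x = -39.85  ⇒  x = 89.6625°R.
In Celsius: (89.6625 - 491.67) × 5/9 = -223.3375°C.
In Fahrenheit: -223.3375 × 1.8 + 32 = -370.01°F.

-370.01°F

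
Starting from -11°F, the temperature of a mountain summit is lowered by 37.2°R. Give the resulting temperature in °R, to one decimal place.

411.5°R

Initial temperature in Celsius: (-11 - 32) × 5/9 = -23.8889°C.
The 37.2°R change is an interval, so only the factor 5/9 applies: -37.2 × 5/9 = -20.6667°C.
Final Celsius temperature: -23.8889 - 20.6667 = -44.5556°C.
In Rankine: -44.5556 × 1.8 + 491.67 = 411.5°R.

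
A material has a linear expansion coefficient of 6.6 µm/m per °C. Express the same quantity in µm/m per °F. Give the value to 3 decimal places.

3.667 µm/m per °F

The quantity depends on a temperature interval, so only the ratio of degree sizes applies; the offset between the scales is irrelevant.
A change of 1°F is a change of 5/9°C, so per °F the value is 6.6 × 5/9 = 3.667.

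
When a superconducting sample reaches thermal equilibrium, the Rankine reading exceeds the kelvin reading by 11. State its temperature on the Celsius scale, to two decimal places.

-259.40°C

Let x be the Rankine reading; then the kelvin reading is 5/9·x.
(5/9·x) - x = -11  ⇒  (-4/9)·x = -11  ⇒  x = 24.7500°R.
In Celsius: (24.75 - 491.67) × 5/9 = -259.40°C.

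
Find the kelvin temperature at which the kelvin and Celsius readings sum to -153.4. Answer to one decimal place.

59.9 K

Let K be the kelvin reading. The Celsius reading is C = 1·K - 273.15.
Require K + C = -153.4: (2)·K - 273.15 = -153.4.
K = (-153.4 + 273.15) / (2) = 59.9.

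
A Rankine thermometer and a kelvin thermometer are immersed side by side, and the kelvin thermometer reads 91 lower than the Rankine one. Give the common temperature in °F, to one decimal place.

-254.9°F

Let x be the Rankine reading; then the kelvin reading is 5/9·x.
(5/9·x) - x = -91  ⇒  (-4/9)·x = -91  ⇒  x = 204.7500°R.
In Celsius: (204.75 - 491.67) × 5/9 = -159.4000°C.
In Fahrenheit: -159.4000 × 1.8 + 32 = -254.9°F.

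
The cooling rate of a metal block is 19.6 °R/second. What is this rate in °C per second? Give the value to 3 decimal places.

10.889 °C/second

The quantity depends on a temperature interval, so only the ratio of degree sizes applies; the offset between the scales is irrelevant.
A change of 1°R is a change of 5/9°C, so 19.6 × 5/9 = 10.889.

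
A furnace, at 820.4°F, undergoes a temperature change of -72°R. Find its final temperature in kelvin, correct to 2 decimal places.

671.15 K

Initial temperature in Celsius: (820.4 - 32) × 5/9 = 438.0000°C.
The 72°R change is an interval, so only the factor 5/9 applies: -72 × 5/9 = -40.0000°C.
Final Celsius temperature: 438.0000 - 40.0000 = 398.0000°C.
In kelvin: 398.0000 + 273.15 = 671.15 K.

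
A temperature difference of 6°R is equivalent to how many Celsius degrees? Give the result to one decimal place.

3.3°C

An interval of 1°R corresponds to 5/9°C.
6 × 5/9 = 3.3.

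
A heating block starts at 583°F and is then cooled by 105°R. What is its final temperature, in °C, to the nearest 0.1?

Initial temperature in Celsius: (583 - 32) × 5/9 = 306.1111°C.
The 105°R change is an interval, so only the factor 5/9 applies: -105 × 5/9 = -58.3333°C.
Final Celsius temperature: 306.1111 - 58.3333 = 247.7778°C.

247.8°C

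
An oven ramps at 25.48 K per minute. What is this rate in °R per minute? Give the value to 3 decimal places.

The quantity depends on a temperature interval, so only the ratio of degree sizes applies; the offset between the scales is irrelevant.
A change of 1 K is a change of 1.8°R, so 25.48 × 1.8 = 45.864.

45.864 °R/minute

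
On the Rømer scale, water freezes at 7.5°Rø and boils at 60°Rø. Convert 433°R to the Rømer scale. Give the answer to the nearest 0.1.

First in Celsius: (433 - 491.67) × 5/9 = -32.5944°C.
Linearly onto the Rømer scale: 7.5 + (-32.5944 / 100) × (60 - 7.5) = -9.6°Rø.

-9.6°Rø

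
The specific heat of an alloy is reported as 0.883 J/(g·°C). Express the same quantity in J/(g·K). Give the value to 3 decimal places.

0.883 J/(g·K)

Since only a temperature interval is involved, the additive offset between the scales drops out.
A change of 1 K is a change of 1°C, so per K the value is 0.883 × 1 = 0.883.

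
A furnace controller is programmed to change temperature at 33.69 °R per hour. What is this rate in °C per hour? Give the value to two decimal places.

18.72 °C/hour

The quantity depends on a temperature interval, so only the ratio of degree sizes applies; the offset between the scales is irrelevant.
A change of 1°R is a change of 5/9°C, so 33.69 × 5/9 = 18.72.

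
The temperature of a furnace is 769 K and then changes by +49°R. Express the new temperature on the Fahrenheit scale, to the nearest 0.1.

Initial temperature in Celsius: 769 - 273.15 = 495.8500°C.
The 49°R change is an interval, so only the factor 5/9 applies: +49 × 5/9 = +27.2222°C.
Final Celsius temperature: 495.8500 + 27.2222 = 523.0722°C.
In Fahrenheit: 523.0722 × 1.8 + 32 = 973.5°F.

973.5°F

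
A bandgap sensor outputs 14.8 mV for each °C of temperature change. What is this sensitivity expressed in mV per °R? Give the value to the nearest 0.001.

8.222 mV per °R

Since only a temperature interval is involved, the additive offset between the scales drops out.
A change of 1°R is a change of 5/9°C, so per °R the value is 14.8 × 5/9 = 8.222.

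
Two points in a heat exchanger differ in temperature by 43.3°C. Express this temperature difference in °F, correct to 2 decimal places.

77.94°F

Only the scale ratio 1.8 matters for a change in temperature.
43.3 × 1.8 = 77.94.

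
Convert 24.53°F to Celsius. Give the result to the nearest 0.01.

In Celsius: (24.53 - 32) × 5/9 = -4.1500°C.

-4.15°C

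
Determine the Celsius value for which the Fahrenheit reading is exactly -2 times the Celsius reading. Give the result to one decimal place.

Let C be the Celsius reading. The Fahrenheit reading is F = 1.8·C + 32.
Require F = -2·C: 1.8·C + 32 = -2·C.
(3.8)·C = -32  ⇒  C = -8.4.

-8.4°C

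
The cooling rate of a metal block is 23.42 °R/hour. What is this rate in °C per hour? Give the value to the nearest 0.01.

13.01 °C/hour

Since only a temperature interval is involved, the additive offset between the scales drops out.
A change of 1°R is a change of 5/9°C, so 23.42 × 5/9 = 13.01.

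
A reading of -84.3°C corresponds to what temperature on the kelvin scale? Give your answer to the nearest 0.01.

In kelvin: -84.3000 + 273.15 = 188.85 K.

188.85 K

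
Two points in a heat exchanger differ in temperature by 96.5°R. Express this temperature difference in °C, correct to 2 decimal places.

53.61°C

Only the scale ratio 5/9 matters for a change in temperature.
96.5 × 5/9 = 53.61.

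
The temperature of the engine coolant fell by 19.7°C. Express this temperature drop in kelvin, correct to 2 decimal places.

19.70 K

Celsius and kelvin degrees are the same size, so the interval is unchanged: 19.70.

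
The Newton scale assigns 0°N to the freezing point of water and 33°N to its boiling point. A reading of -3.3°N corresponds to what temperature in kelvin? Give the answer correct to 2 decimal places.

Linear interpolation between the fixed points: C = (-3.3 - 0) × 100 / (33 - 0) = -10.0000°C.
Then -10.0000 + 273.15 = 263.15 K.

263.15 K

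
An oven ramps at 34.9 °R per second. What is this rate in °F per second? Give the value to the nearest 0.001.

Since only a temperature interval is involved, the additive offset between the scales drops out.
A change of 1°R is a change of 1°F, so 34.9 × 1 = 34.900.

34.900 °F/second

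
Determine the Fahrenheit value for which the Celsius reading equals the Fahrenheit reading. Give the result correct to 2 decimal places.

Let F be the Fahrenheit reading. The Celsius reading is C = 5/9·F - 17.7778.
Set C = F: 5/9·F - 17.7778 = F.
(-4/9)·F = 17.7778  ⇒  F = -40.00.

-40.00°F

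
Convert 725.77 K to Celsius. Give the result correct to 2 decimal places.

452.62°C

In Celsius: 725.77 - 273.15 = 452.6200°C.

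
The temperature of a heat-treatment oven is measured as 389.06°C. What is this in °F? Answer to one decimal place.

In Fahrenheit: 389.0600 × 1.8 + 32 = 732.3°F.

732.3°F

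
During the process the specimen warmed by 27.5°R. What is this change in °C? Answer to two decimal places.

Only the scale ratio 5/9 matters for a change in temperature.
27.5 × 5/9 = 15.28.

15.28°C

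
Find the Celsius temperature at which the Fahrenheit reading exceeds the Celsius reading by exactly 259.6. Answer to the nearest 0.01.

284.50°C

Let C be the Celsius reading. The Fahrenheit reading is F = 1.8·C + 32.
Require F - C = 259.6: (0.8)·C + 32 = 259.6.
C = (259.6 - 32) / (0.8) = 284.50.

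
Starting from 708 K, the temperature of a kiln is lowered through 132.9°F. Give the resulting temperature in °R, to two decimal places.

Initial temperature in Celsius: 708 - 273.15 = 434.8500°C.
The 132.9°F change is an interval, so only the factor 5/9 applies: -132.9 × 5/9 = -73.8333°C.
Final Celsius temperature: 434.8500 - 73.8333 = 361.0167°C.
In Rankine: 361.0167 × 1.8 + 491.67 = 1141.50°R.

1141.50°R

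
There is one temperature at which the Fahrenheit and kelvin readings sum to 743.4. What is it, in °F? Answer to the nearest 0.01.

313.73°F

Let F be the Fahrenheit reading. The kelvin reading is K = 5/9·F + 255.372.
Require F + K = 743.4: (14/9)·F + 255.372 = 743.4.
F = (743.4 - 255.372) / (14/9) = 313.73.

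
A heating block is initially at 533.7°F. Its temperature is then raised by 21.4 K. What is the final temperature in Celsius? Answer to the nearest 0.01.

Initial temperature in Celsius: (533.7 - 32) × 5/9 = 278.7222°C.
The 21.4 K change is an interval; Kelvin and Celsius degrees are the same size, so ΔC = +21.4°C.
Final Celsius temperature: 278.7222 + 21.4000 = 300.1222°C.

300.12°C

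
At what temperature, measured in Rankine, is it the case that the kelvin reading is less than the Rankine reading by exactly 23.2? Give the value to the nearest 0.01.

Let R be the Rankine reading. The kelvin reading is K = 5/9·R.
Require K - R = -23.2: (-4/9)·R = -23.2.
R = (-23.2) / (-4/9) = 52.20.

52.20°R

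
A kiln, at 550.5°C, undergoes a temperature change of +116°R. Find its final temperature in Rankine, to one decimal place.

The 116°R change is an interval, so only the factor 5/9 applies: +116 × 5/9 = +64.4444°C.
Final Celsius temperature: 550.5000 + 64.4444 = 614.9444°C.
In Rankine: 614.9444 × 1.8 + 491.67 = 1598.6°R.

1598.6°R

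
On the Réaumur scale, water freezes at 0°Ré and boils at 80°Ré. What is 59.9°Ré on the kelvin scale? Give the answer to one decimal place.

348.0 K

Linear interpolation between the fixed points: C = (59.9 - 0) × 100 / (80 - 0) = 74.8750°C.
Then 74.8750 + 273.15 = 348.0 K.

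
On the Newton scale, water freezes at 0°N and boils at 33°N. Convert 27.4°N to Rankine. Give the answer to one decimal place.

641.1°R

Linear interpolation between the fixed points: C = (27.4 - 0) × 100 / (33 - 0) = 83.0303°C.
Then 83.0303 × 1.8 + 491.67 = 641.1°R.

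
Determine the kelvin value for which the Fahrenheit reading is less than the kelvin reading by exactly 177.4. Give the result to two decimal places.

Let K be the kelvin reading. The Fahrenheit reading is F = 1.8·K - 459.67.
Require F - K = -177.4: (0.8)·K - 459.67 = -177.4.
K = (-177.4 + 459.67) / (0.8) = 352.84.

352.84 K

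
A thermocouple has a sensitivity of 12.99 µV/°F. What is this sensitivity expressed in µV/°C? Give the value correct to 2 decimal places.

23.38 µV/°C

Since only a temperature interval is involved, the additive offset between the scales drops out.
A change of 1°C is a change of 1.8°F, so per °C the value is 12.99 × 1.8 = 23.38.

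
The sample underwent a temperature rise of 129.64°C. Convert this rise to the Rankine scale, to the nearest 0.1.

An interval of 1°C corresponds to 1.8°R.
129.64 × 1.8 = 233.4.

233.4°R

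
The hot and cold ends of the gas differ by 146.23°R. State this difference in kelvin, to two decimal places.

81.24 K

Only the scale ratio 5/9 matters for a change in temperature.
146.23 × 5/9 = 81.24.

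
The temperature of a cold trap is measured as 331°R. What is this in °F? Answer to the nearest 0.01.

In Celsius: (331 - 491.67) × 5/9 = -89.2611°C.
In Fahrenheit: -89.2611 × 1.8 + 32 = -128.67°F.

-128.67°F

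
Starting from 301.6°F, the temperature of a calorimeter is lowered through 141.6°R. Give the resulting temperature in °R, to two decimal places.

619.67°R

Initial temperature in Celsius: (301.6 - 32) × 5/9 = 149.7778°C.
The 141.6°R change is an interval, so only the factor 5/9 applies: -141.6 × 5/9 = -78.6667°C.
Final Celsius temperature: 149.7778 - 78.6667 = 71.1111°C.
In Rankine: 71.1111 × 1.8 + 491.67 = 619.67°R.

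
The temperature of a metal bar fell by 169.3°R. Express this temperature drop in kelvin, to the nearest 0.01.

An interval of 1°R corresponds to 5/9 K.
169.3 × 5/9 = 94.06.

94.06 K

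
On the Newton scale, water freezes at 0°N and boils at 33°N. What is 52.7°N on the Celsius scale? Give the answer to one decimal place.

Linear interpolation between the fixed points: C = (52.7 - 0) × 100 / (33 - 0) = 159.6970°C.

159.7°C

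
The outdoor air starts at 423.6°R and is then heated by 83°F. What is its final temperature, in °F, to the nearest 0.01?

46.93°F

Initial temperature in Celsius: (423.6 - 491.67) × 5/9 = -37.8167°C.
The 83°F change is an interval, so only the factor 5/9 applies: +83 × 5/9 = +46.1111°C.
Final Celsius temperature: -37.8167 + 46.1111 = 8.2944°C.
In Fahrenheit: 8.2944 × 1.8 + 32 = 46.93°F.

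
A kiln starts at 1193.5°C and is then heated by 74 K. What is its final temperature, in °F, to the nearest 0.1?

2313.5°F

The 74 K change is an interval; Kelvin and Celsius degrees are the same size, so ΔC = +74°C.
Final Celsius temperature: 1193.5000 + 74.0000 = 1267.5000°C.
In Fahrenheit: 1267.5000 × 1.8 + 32 = 2313.5°F.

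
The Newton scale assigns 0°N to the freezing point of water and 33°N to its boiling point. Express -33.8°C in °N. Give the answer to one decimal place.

Linearly onto the Newton scale: 0 + (-33.8000 / 100) × (33 - 0) = -11.2°N.

-11.2°N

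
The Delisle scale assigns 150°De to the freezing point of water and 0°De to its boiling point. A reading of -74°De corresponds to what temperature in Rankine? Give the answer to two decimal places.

Linear interpolation between the fixed points: C = (-74 - 150) × 100 / (0 - 150) = 149.3333°C.
Then 149.3333 × 1.8 + 491.67 = 760.47°R.

760.47°R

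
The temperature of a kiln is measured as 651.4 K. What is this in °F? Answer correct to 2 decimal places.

In Celsius: 651.4 - 273.15 = 378.2500°C.
In Fahrenheit: 378.2500 × 1.8 + 32 = 712.85°F.

712.85°F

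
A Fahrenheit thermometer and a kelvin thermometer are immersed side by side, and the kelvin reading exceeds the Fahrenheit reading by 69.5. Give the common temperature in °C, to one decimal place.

214.6°C

Let x be the Fahrenheit reading; then the kelvin reading is 5/9·x + 255.372.
(5/9·x + 255.372) - x = 69.5  ⇒  (-4/9)·x = -185.872  ⇒  x = 418.2125°F.
In Celsius: (418.2125 - 32) × 5/9 = 214.6°C.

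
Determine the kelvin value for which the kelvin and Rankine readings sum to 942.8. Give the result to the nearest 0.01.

Let K be the kelvin reading. The Rankine reading is R = 1.8·K.
Require K + R = 942.8: (2.8)·K = 942.8.
K = (942.8) / (2.8) = 336.71.

336.71 K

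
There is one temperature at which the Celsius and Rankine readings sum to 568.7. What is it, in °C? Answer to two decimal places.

27.51°C

Let C be the Celsius reading. The Rankine reading is R = 1.8·C + 491.67.
Require C + R = 568.7: (2.8)·C + 491.67 = 568.7.
C = (568.7 - 491.67) / (2.8) = 27.51.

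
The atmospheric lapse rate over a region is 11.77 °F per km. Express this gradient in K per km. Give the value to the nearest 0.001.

Since only a temperature interval is involved, the additive offset between the scales drops out.
A change of 1°F is a change of 5/9 K, so 11.77 × 5/9 = 6.539.

6.539 K/km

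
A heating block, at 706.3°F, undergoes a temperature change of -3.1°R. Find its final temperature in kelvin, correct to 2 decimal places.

646.04 K

Initial temperature in Celsius: (706.3 - 32) × 5/9 = 374.6111°C.
The 3.1°R change is an interval, so only the factor 5/9 applies: -3.1 × 5/9 = -1.7222°C.
Final Celsius temperature: 374.6111 - 1.7222 = 372.8889°C.
In kelvin: 372.8889 + 273.15 = 646.04 K.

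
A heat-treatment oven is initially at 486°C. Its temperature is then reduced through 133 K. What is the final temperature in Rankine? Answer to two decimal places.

1127.07°R

The 133 K change is an interval; Kelvin and Celsius degrees are the same size, so ΔC = -133°C.
Final Celsius temperature: 486.0000 - 133.0000 = 353.0000°C.
In Rankine: 353.0000 × 1.8 + 491.67 = 1127.07°R.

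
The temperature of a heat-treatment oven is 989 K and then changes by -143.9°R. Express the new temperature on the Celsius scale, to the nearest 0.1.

Initial temperature in Celsius: 989 - 273.15 = 715.8500°C.
The 143.9°R change is an interval, so only the factor 5/9 applies: -143.9 × 5/9 = -79.9444°C.
Final Celsius temperature: 715.8500 - 79.9444 = 635.9056°C.

635.9°C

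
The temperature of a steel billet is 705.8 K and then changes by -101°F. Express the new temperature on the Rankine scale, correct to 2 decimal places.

1169.44°R

Initial temperature in Celsius: 705.8 - 273.15 = 432.6500°C.
The 101°F change is an interval, so only the factor 5/9 applies: -101 × 5/9 = -56.1111°C.
Final Celsius temperature: 432.6500 - 56.1111 = 376.5389°C.
In Rankine: 376.5389 × 1.8 + 491.67 = 1169.44°R.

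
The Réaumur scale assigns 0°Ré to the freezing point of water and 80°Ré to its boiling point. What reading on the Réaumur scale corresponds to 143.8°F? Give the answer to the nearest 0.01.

First in Celsius: (143.8 - 32) × 5/9 = 62.1111°C.
Linearly onto the Réaumur scale: 0 + (62.1111 / 100) × (80 - 0) = 49.69°Ré.

49.69°Ré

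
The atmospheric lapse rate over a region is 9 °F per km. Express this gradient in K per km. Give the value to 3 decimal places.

The quantity depends on a temperature interval, so only the ratio of degree sizes applies; the offset between the scales is irrelevant.
A change of 1°F is a change of 5/9 K, so 9 × 5/9 = 5.000.

5.000 K/km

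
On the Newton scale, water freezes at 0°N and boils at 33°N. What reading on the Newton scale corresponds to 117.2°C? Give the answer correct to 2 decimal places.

Linearly onto the Newton scale: 0 + (117.2000 / 100) × (33 - 0) = 38.68°N.

38.68°N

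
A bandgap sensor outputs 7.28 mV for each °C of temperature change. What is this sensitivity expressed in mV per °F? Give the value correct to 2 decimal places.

Since only a temperature interval is involved, the additive offset between the scales drops out.
A change of 1°F is a change of 5/9°C, so per °F the value is 7.28 × 5/9 = 4.04.

4.04 mV per °F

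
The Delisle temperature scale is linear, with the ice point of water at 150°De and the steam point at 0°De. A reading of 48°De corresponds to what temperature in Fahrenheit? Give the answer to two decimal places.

Linear interpolation between the fixed points: C = (48 - 150) × 100 / (0 - 150) = 68.0000°C.
Then 68.0000 × 1.8 + 32 = 154.40°F.

154.40°F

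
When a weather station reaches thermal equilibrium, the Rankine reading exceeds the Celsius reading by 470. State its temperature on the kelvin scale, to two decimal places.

Let x be the Celsius reading; then the Rankine reading is 1.8·x + 491.67.
(1.8·x + 491.67) - x = 470  ⇒  (0.8)·x = -21.67  ⇒  x = -27.0875°C.
In kelvin: -27.0875 + 273.15 = 246.06 K.

246.06 K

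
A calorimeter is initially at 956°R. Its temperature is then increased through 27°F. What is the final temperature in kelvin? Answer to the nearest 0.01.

546.11 K

Initial temperature in Celsius: (956 - 491.67) × 5/9 = 257.9611°C.
The 27°F change is an interval, so only the factor 5/9 applies: +27 × 5/9 = +15.0000°C.
Final Celsius temperature: 257.9611 + 15.0000 = 272.9611°C.
In kelvin: 272.9611 + 273.15 = 546.11 K.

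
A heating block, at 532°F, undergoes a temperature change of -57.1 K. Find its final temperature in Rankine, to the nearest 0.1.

Initial temperature in Celsius: (532 - 32) × 5/9 = 277.7778°C.
The 57.1 K change is an interval; Kelvin and Celsius degrees are the same size, so ΔC = -57.1°C.
Final Celsius temperature: 277.7778 - 57.1000 = 220.6778°C.
In Rankine: 220.6778 × 1.8 + 491.67 = 888.9°R.

888.9°R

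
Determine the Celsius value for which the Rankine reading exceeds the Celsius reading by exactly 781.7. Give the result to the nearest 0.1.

362.5°C

Let C be the Celsius reading. The Rankine reading is R = 1.8·C + 491.67.
Require R - C = 781.7: (0.8)·C + 491.67 = 781.7.
C = (781.7 - 491.67) / (0.8) = 362.5.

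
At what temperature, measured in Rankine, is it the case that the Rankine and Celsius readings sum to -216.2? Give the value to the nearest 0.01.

36.61°R

Let R be the Rankine reading. The Celsius reading is C = 5/9·R - 273.15.
Require R + C = -216.2: (14/9)·R - 273.15 = -216.2.
R = (-216.2 + 273.15) / (14/9) = 36.61.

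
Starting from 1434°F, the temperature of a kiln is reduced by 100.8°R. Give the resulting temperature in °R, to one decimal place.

Initial temperature in Celsius: (1434 - 32) × 5/9 = 778.8889°C.
The 100.8°R change is an interval, so only the factor 5/9 applies: -100.8 × 5/9 = -56.0000°C.
Final Celsius temperature: 778.8889 - 56.0000 = 722.8889°C.
In Rankine: 722.8889 × 1.8 + 491.67 = 1792.9°R.

1792.9°R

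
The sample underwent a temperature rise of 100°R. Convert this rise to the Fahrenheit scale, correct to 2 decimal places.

Rankine and Fahrenheit degrees are the same size, so the interval is unchanged: 100.00.

100.00°F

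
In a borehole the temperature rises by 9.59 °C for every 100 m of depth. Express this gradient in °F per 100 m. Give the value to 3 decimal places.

17.262 °F/100 m

Since only a temperature interval is involved, the additive offset between the scales drops out.
A change of 1°C is a change of 1.8°F, so 9.59 × 1.8 = 17.262.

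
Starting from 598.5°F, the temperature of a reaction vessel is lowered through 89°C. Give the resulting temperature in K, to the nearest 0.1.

498.9 K

Initial temperature in Celsius: (598.5 - 32) × 5/9 = 314.7222°C.
Final Celsius temperature: 314.7222 - 89.0000 = 225.7222°C.
In kelvin: 225.7222 + 273.15 = 498.9 K.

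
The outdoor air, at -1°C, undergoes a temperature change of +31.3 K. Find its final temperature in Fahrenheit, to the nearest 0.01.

86.54°F

The 31.3 K change is an interval; Kelvin and Celsius degrees are the same size, so ΔC = +31.3°C.
Final Celsius temperature: -1.0000 + 31.3000 = 30.3000°C.
In Fahrenheit: 30.3000 × 1.8 + 32 = 86.54°F.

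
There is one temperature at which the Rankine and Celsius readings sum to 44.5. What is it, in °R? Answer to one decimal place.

Let R be the Rankine reading. The Celsius reading is C = 5/9·R - 273.15.
Require R + C = 44.5: (14/9)·R - 273.15 = 44.5.
R = (44.5 + 273.15) / (14/9) = 204.2.

204.2°R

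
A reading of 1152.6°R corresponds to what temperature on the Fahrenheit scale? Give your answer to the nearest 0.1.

In Celsius: (1152.6 - 491.67) × 5/9 = 367.1833°C.
In Fahrenheit: 367.1833 × 1.8 + 32 = 692.9°F.

692.9°F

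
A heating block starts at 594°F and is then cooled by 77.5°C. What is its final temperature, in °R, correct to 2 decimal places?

Initial temperature in Celsius: (594 - 32) × 5/9 = 312.2222°C.
Final Celsius temperature: 312.2222 - 77.5000 = 234.7222°C.
In Rankine: 234.7222 × 1.8 + 491.67 = 914.17°R.

914.17°R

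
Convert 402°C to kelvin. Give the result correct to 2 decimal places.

In kelvin: 402.0000 + 273.15 = 675.15 K.

675.15 K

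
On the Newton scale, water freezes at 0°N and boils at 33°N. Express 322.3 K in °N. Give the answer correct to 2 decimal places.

16.22°N

First in Celsius: 322.3 - 273.15 = 49.1500°C.
Linearly onto the Newton scale: 0 + (49.1500 / 100) × (33 - 0) = 16.22°N.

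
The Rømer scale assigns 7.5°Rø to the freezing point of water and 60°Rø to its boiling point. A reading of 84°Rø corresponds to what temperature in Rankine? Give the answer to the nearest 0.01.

753.96°R

Linear interpolation between the fixed points: C = (84 - 7.5) × 100 / (60 - 7.5) = 145.7143°C.
Then 145.7143 × 1.8 + 491.67 = 753.96°R.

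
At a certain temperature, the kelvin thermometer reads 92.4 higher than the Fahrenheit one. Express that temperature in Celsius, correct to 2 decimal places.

Let x be the Fahrenheit reading; then the kelvin reading is 5/9·x + 255.372.
(5/9·x + 255.372) - x = 92.4  ⇒  (-4/9)·x = -162.972  ⇒  x = 366.6875°F.
In Celsius: (366.6875 - 32) × 5/9 = 185.94°C.

185.94°C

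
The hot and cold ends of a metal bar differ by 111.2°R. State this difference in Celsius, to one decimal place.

61.8°C

An interval of 1°R corresponds to 5/9°C.
111.2 × 5/9 = 61.8.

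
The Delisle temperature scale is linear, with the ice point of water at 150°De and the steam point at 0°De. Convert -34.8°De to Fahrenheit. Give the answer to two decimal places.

253.76°F

Linear interpolation between the fixed points: C = (-34.8 - 150) × 100 / (0 - 150) = 123.2000°C.
Then 123.2000 × 1.8 + 32 = 253.76°F.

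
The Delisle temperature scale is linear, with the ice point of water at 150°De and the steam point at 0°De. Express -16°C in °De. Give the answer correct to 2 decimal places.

Linearly onto the Delisle scale: 150 + (-16.0000 / 100) × (0 - 150) = 174.00°De.

174.00°De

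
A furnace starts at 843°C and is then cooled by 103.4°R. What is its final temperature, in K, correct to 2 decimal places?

1058.71 K

The 103.4°R change is an interval, so only the factor 5/9 applies: -103.4 × 5/9 = -57.4444°C.
Final Celsius temperature: 843.0000 - 57.4444 = 785.5556°C.
In kelvin: 785.5556 + 273.15 = 1058.71 K.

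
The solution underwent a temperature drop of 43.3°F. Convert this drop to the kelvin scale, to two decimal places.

24.06 K

An interval of 1°F corresponds to 5/9 K.
43.3 × 5/9 = 24.06.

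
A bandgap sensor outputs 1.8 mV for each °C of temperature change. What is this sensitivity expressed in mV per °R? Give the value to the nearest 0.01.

The quantity depends on a temperature interval, so only the ratio of degree sizes applies; the offset between the scales is irrelevant.
A change of 1°R is a change of 5/9°C, so per °R the value is 1.8 × 5/9 = 1.00.

1.00 mV per °R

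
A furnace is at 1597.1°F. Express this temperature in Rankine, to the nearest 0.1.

In Celsius: (1597.1 - 32) × 5/9 = 869.5000°C.
In Rankine: 869.5000 × 1.8 + 491.67 = 2056.8°R.

2056.8°R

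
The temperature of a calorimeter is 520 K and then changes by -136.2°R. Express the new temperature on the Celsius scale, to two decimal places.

Initial temperature in Celsius: 520 - 273.15 = 246.8500°C.
The 136.2°R change is an interval, so only the factor 5/9 applies: -136.2 × 5/9 = -75.6667°C.
Final Celsius temperature: 246.8500 - 75.6667 = 171.1833°C.

171.18°C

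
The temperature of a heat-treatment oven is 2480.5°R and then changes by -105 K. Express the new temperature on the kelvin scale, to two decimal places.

Initial temperature in Celsius: (2480.5 - 491.67) × 5/9 = 1104.9056°C.
The 105 K change is an interval; Kelvin and Celsius degrees are the same size, so ΔC = -105°C.
Final Celsius temperature: 1104.9056 - 105.0000 = 999.9056°C.
In kelvin: 999.9056 + 273.15 = 1273.06 K.

1273.06 K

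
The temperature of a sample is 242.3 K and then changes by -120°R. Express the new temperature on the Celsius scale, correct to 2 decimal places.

-97.52°C

Initial temperature in Celsius: 242.3 - 273.15 = -30.8500°C.
The 120°R change is an interval, so only the factor 5/9 applies: -120 × 5/9 = -66.6667°C.
Final Celsius temperature: -30.8500 - 66.6667 = -97.5167°C.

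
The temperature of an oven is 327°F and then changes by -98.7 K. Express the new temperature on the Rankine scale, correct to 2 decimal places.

Initial temperature in Celsius: (327 - 32) × 5/9 = 163.8889°C.
The 98.7 K change is an interval; Kelvin and Celsius degrees are the same size, so ΔC = -98.7°C.
Final Celsius temperature: 163.8889 - 98.7000 = 65.1889°C.
In Rankine: 65.1889 × 1.8 + 491.67 = 609.01°R.

609.01°R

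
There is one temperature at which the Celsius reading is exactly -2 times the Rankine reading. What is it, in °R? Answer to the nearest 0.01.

Let R be the Rankine reading. The Celsius reading is C = 5/9·R - 273.15.
Require C = -2·R: 5/9·R - 273.15 = -2·R.
(23/9)·R = 273.15  ⇒  R = 106.88.

106.88°R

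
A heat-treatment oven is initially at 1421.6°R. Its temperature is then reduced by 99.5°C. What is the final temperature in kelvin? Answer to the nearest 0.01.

Initial temperature in Celsius: (1421.6 - 491.67) × 5/9 = 516.6278°C.
Final Celsius temperature: 516.6278 - 99.5000 = 417.1278°C.
In kelvin: 417.1278 + 273.15 = 690.28 K.

690.28 K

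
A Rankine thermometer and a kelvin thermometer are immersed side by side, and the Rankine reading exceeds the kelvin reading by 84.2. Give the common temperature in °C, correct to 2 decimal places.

-167.90°C

Let x be the Rankine reading; then the kelvin reading is 5/9·x.
(5/9·x) - x = -84.2  ⇒  (-4/9)·x = -84.2  ⇒  x = 189.4500°R.
In Celsius: (189.45 - 491.67) × 5/9 = -167.90°C.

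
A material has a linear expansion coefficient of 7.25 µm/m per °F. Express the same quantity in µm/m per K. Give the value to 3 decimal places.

13.050 µm/m per K

The quantity depends on a temperature interval, so only the ratio of degree sizes applies; the offset between the scales is irrelevant.
A change of 1 K is a change of 1.8°F, so per K the value is 7.25 × 1.8 = 13.050.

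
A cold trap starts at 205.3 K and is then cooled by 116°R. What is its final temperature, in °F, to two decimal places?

Initial temperature in Celsius: 205.3 - 273.15 = -67.8500°C.
The 116°R change is an interval, so only the factor 5/9 applies: -116 × 5/9 = -64.4444°C.
Final Celsius temperature: -67.8500 - 64.4444 = -132.2944°C.
In Fahrenheit: -132.2944 × 1.8 + 32 = -206.13°F.

-206.13°F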